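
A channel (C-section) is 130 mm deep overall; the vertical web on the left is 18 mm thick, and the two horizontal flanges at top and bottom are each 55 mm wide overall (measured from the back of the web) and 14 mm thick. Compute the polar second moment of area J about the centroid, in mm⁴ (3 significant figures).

J ≈ 7.52 × 10⁶ mm⁴

Decompose the section into non-overlapping parts with the origin at the bottom-left of its bounding rectangle.
Web: 18 × 130, A = 2 340 mm², y = 65 mm, Ī = 3 295 500 mm⁴.
Top flange (beyond web): 37 × 14, A = 518 mm², y = 123 mm, Ī = 8460.7 mm⁴.
Bottom flange (beyond web): 37 × 14, A = 518 mm², y = 7 mm, Ī = 8460.7 mm⁴.
By symmetry the centroid is at mid-height, ȳ = 65 mm.
Transfer each piece to the centroidal x-axis using Ī + A·d² with d = y − 65:
  web: d = 0 mm → contributes +3 295 500 mm⁴
  top flange (beyond web): d = 58 mm → contributes +1 751 013 mm⁴
  bottom flange (beyond web): d = -58 mm → contributes +1 751 013 mm⁴
Total I = 6 797 525 mm⁴.
For the y-axis: x̄ = 17.439 mm.
Repeating about the centroidal y-axis gives I_y = 724 419 mm⁴.
Polar second moment: J = I_x + I_y = 7 521 944 mm⁴.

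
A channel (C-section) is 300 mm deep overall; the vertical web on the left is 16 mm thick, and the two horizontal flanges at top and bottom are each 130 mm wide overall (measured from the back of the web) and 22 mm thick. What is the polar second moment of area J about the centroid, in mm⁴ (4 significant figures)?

J ≈ 1.490 × 10⁸ mm⁴

Break the section into simple shapes (no overlaps), measuring from the bottom-left corner of the bounding box.
Web: 16 × 300, A = 4 800 mm², y = 150 mm, Ī = 36 000 000 mm⁴.
Top flange (beyond web): 114 × 22, A = 2 508 mm², y = 289 mm, Ī = 101 156 mm⁴.
Bottom flange (beyond web): 114 × 22, A = 2 508 mm², y = 11 mm, Ī = 101 156 mm⁴.
By symmetry the centroid is at mid-height, ȳ = 150 mm.
Transfer each piece to the centroidal x-axis using Ī + A·d² with d = y − 150:
  web: d = 0 mm → contributes +36 000 000 mm⁴
  top flange (beyond web): d = 139 mm → contributes +48 558 224 mm⁴
  bottom flange (beyond web): d = -139 mm → contributes +48 558 224 mm⁴
Total I = 133 116 448 mm⁴.
For the y-axis: x̄ = 41.2152 mm.
Repeating about the centroidal y-axis gives I_y = 15 897 858 mm⁴.
Polar second moment: J = I_x + I_y = 149 014 306 mm⁴.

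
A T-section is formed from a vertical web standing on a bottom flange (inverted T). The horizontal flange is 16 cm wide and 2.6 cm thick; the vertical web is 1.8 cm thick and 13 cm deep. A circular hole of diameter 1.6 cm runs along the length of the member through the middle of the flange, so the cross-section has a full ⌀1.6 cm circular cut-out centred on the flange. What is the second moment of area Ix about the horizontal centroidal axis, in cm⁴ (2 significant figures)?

Ix ≈ 1200 cm⁴

Decompose the section into non-overlapping parts with the origin at the bottom-left of its bounding rectangle.
Flange: 16 × 2.6, A = 41.6 cm², y = 1.3 cm, Ī = 23.43 cm⁴.
Web: 1.8 × 13, A = 23.4 cm², y = 9.1 cm, Ī = 329.6 cm⁴.
Hole (subtracted): ⌀1.6, A = 2.011 cm², y = 1.3 cm, Ī = 0.3217 cm⁴.
Centroid: ȳ = ΣA·y / ΣA = 4.198 cm.
Transfer each piece to the horizontal centroidal axis using Ī + A·d² with d = y − 4.198:
  flange: d = -2.898 cm → contributes +372.7 cm⁴
  web: d = 4.902 cm → contributes +891.9 cm⁴
  hole: d = -2.898 cm → contributes −17.2 cm⁴
Total I = 1 247 cm⁴.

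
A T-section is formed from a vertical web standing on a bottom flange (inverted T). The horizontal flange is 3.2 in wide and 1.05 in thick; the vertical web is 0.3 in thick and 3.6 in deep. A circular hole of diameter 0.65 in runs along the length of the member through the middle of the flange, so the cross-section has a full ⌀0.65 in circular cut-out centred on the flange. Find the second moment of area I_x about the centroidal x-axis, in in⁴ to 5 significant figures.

Break the section into simple shapes (no overlaps), measuring from the bottom-left corner of the bounding box.
Flange: 3.2 × 1.05, A = 3.36 in², y = 0.525 in, Ī = 0.3087 in⁴.
Web: 0.3 × 3.6, A = 1.08 in², y = 2.85 in, Ī = 1.1664 in⁴.
Hole (subtracted): ⌀0.65, A = 0.3318307 in², y = 0.525 in, Ī = 0.008762405 in⁴.
Centroid: ȳ = ΣA·y / ΣA = 1.136221 in.
Transfer each piece to the centroidal x-axis using Ī + A·d² with d = y − 1.136221:
  flange: d = -0.6112212 in → contributes +1.563967 in⁴
  web: d = 1.713779 in → contributes +4.338401 in⁴
  hole: d = -0.6112212 in → contributes −0.1327315 in⁴
Total I = 5.769636 in⁴.

I_x ≈ 5.7696 in⁴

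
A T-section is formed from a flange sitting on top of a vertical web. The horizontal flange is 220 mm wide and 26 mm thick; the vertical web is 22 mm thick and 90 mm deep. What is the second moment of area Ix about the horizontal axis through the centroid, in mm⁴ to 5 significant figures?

Decompose the section into non-overlapping parts with the origin at the bottom-left of its bounding rectangle.
Flange: 220 × 26, A = 5 720 mm², y = 103 mm, Ī = 322226.7 mm⁴.
Web: 22 × 90, A = 1 980 mm², y = 45 mm, Ī = 1 336 500 mm⁴.
Centroid: ȳ = ΣA·y / ΣA = 88.08571 mm.
Transfer each piece to the horizontal axis through the centroid using Ī + A·d² with d = y − 88.08571:
  flange: d = 14.91429 mm → contributes +1 594 560 mm⁴
  web: d = -43.08571 mm → contributes +5 012 130 mm⁴
Total I = 6 606 690 mm⁴.

Ix ≈ 6.6067 × 10⁶ mm⁴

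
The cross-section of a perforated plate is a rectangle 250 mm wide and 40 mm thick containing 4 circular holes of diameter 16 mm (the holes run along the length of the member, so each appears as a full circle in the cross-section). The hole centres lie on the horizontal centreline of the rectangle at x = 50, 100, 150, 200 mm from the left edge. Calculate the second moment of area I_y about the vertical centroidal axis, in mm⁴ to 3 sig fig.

I_y ≈ 4.96 × 10⁷ mm⁴

Treat the section as a set of non-overlapping primitives; coordinates are from the bounding-box lower-left.
Plate: 250 × 40, A = 10 000 mm², x = 125 mm, Ī = 52 083 333 mm⁴.
Hole 1 (subtracted): ⌀16, A = 201.06 mm², x = 50 mm, Ī = 3 217 mm⁴.
Hole 2 (subtracted): ⌀16, A = 201.06 mm², x = 100 mm, Ī = 3 217 mm⁴.
Hole 3 (subtracted): ⌀16, A = 201.06 mm², x = 150 mm, Ī = 3 217 mm⁴.
Hole 4 (subtracted): ⌀16, A = 201.06 mm², x = 200 mm, Ī = 3 217 mm⁴.
By symmetry the centroid is at mid-width, x̄ = 125 mm.
Transfer each piece to the vertical centroidal axis using Ī + A·d² with d = x − 125:
  plate: d = 0 mm → contributes +52 083 333 mm⁴
  hole 1: d = -75 mm → contributes −1 134 190 mm⁴
  hole 2: d = -25 mm → contributes −128 881 mm⁴
  hole 3: d = 25 mm → contributes −128 881 mm⁴
  hole 4: d = 75 mm → contributes −1 134 190 mm⁴
Total I = 49 557 191 mm⁴.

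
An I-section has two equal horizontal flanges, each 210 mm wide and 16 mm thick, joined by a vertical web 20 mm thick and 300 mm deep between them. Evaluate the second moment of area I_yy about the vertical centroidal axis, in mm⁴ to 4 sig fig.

Break the section into simple shapes (no overlaps), measuring from the bottom-left corner of the bounding box.
Bottom flange: 210 × 16, A = 3 360 mm², x = 105 mm, Ī = 12 348 000 mm⁴.
Web: 20 × 300, A = 6 000 mm², x = 105 mm, Ī = 200 000 mm⁴.
Top flange: 210 × 16, A = 3 360 mm², x = 105 mm, Ī = 12 348 000 mm⁴.
By symmetry the centroid is at mid-width, x̄ = 105 mm.
All pieces are centred on the vertical centroidal axis, so I = ΣĪ = 24 896 000 mm⁴.

I_yy ≈ 2.490 × 10⁷ mm⁴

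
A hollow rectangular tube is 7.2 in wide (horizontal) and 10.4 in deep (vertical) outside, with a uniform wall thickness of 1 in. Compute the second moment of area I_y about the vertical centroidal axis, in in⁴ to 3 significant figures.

Treat the section as a set of non-overlapping primitives; coordinates are from the bounding-box lower-left.
Outer rectangle: 7.2 × 10.4, A = 74.88 in², x = 3.6 in, Ī = 323.48 in⁴.
Inner void (subtracted): 5.2 × 8.4, A = 43.68 in², x = 3.6 in, Ī = 98.426 in⁴.
By symmetry the centroid is at mid-width, x̄ = 3.6 in.
All pieces are centred on the vertical centroidal axis, so I = ΣĪ (holes subtracted) = 225.06 in⁴.

I_y ≈ 225 in⁴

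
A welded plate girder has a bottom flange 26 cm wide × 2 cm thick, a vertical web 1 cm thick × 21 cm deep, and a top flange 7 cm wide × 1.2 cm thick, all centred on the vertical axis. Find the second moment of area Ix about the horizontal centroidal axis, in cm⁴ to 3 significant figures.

Break the section into simple shapes (no overlaps), measuring from the bottom-left corner of the bounding box.
Bottom plate: 26 × 2, A = 52 cm², y = 1 cm, Ī = 17.333 cm⁴.
Web plate: 1 × 21, A = 21 cm², y = 12.5 cm, Ī = 771.75 cm⁴.
Top plate: 7 × 1.2, A = 8.4 cm², y = 23.6 cm, Ī = 1.008 cm⁴.
Centroid: ȳ = ΣA·y / ΣA = 6.299 cm.
Transfer each piece to the horizontal centroidal axis using Ī + A·d² with d = y − 6.299:
  bottom plate: d = -5.299 cm → contributes +1477.5 cm⁴
  web plate: d = 6.201 cm → contributes +1579.2 cm⁴
  top plate: d = 17.301 cm → contributes +2515.3 cm⁴
Total I = 5 572 cm⁴.

Ix ≈ 5570 cm⁴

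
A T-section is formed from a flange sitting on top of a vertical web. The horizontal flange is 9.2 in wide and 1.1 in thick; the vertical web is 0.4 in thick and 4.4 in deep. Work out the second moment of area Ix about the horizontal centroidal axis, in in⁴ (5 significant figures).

Split into non-overlapping primitives; take the origin at the lower-left of the bounding box.
Flange: 9.2 × 1.1, A = 10.12 in², y = 4.95 in, Ī = 1.020433 in⁴.
Web: 0.4 × 4.4, A = 1.76 in², y = 2.2 in, Ī = 2.839467 in⁴.
Centroid: ȳ = ΣA·y / ΣA = 4.542593 in.
Transfer each piece to the horizontal centroidal axis using Ī + A·d² with d = y − 4.542593:
  flange: d = 0.4074074 in → contributes +2.700159 in⁴
  web: d = -2.342593 in → contributes +12.49789 in⁴
Total I = 15.19805 in⁴.

Ix ≈ 15.198 in⁴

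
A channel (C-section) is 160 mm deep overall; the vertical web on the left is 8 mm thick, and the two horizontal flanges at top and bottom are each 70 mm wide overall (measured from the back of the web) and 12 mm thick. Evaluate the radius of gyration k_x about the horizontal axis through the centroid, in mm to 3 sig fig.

Break the section into simple shapes (no overlaps), measuring from the bottom-left corner of the bounding box.
Web: 8 × 160, A = 1 280 mm², y = 80 mm, Ī = 2 730 667 mm⁴.
Top flange (beyond web): 62 × 12, A = 744 mm², y = 154 mm, Ī = 8 928 mm⁴.
Bottom flange (beyond web): 62 × 12, A = 744 mm², y = 6 mm, Ī = 8 928 mm⁴.
By symmetry the centroid is at mid-height, ȳ = 80 mm.
Transfer each piece to the horizontal axis through the centroid using Ī + A·d² with d = y − 80:
  web: d = 0 mm → contributes +2 730 667 mm⁴
  top flange (beyond web): d = 74 mm → contributes +4 083 072 mm⁴
  bottom flange (beyond web): d = -74 mm → contributes +4 083 072 mm⁴
Total I = 10 896 811 mm⁴.
Radius of gyration: k = √(I/A) = √(10 896 811 / 2 768) = 62.743 mm.

k_x ≈ 62.7 mm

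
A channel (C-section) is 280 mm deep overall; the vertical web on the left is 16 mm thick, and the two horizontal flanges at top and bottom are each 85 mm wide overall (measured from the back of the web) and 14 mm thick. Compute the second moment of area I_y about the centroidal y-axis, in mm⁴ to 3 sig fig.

Treat the section as a set of non-overlapping primitives; coordinates are from the bounding-box lower-left.
Web: 16 × 280, A = 4 480 mm², x = 8 mm, Ī = 95 573 mm⁴.
Top flange (beyond web): 69 × 14, A = 966 mm², x = 50.5 mm, Ī = 383 261 mm⁴.
Bottom flange (beyond web): 69 × 14, A = 966 mm², x = 50.5 mm, Ī = 383 261 mm⁴.
Centroid: x̄ = ΣA·x / ΣA = 20.806 mm.
Transfer each piece to the centroidal y-axis using Ī + A·d² with d = x − 20.806:
  web: d = -12.806 mm → contributes +830 228 mm⁴
  top flange (beyond web): d = 29.694 mm → contributes +1 235 034 mm⁴
  bottom flange (beyond web): d = 29.694 mm → contributes +1 235 034 mm⁴
Total I = 3 300 295 mm⁴.

I_y ≈ 3.30 × 10⁶ mm⁴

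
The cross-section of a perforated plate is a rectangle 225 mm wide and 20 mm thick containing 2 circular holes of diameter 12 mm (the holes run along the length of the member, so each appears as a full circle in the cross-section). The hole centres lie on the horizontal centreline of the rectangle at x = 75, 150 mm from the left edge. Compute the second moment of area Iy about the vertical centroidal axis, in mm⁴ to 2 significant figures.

Treat the section as a set of non-overlapping primitives; coordinates are from the bounding-box lower-left.
Plate: 225 × 20, A = 4 500 mm², x = 112.5 mm, Ī = 18 984 375 mm⁴.
Hole 1 (subtracted): ⌀12, A = 113.1 mm², x = 75 mm, Ī = 1 018 mm⁴.
Hole 2 (subtracted): ⌀12, A = 113.1 mm², x = 150 mm, Ī = 1 018 mm⁴.
By symmetry the centroid is at mid-width, x̄ = 112.5 mm.
Transfer each piece to the vertical centroidal axis using Ī + A·d² with d = x − 112.5:
  plate: d = 0 mm → contributes +18 984 375 mm⁴
  hole 1: d = -37.5 mm → contributes −160 061 mm⁴
  hole 2: d = 37.5 mm → contributes −160 061 mm⁴
Total I = 18 664 253 mm⁴.

Iy ≈ 1.9 × 10⁷ mm⁴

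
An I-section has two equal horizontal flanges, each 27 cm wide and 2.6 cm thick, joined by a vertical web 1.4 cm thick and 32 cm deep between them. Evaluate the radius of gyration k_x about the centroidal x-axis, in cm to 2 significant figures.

k_x ≈ 16 cm

Decompose the section into non-overlapping parts with the origin at the bottom-left of its bounding rectangle.
Bottom flange: 27 × 2.6, A = 70.2 cm², y = 1.3 cm, Ī = 39.55 cm⁴.
Web: 1.4 × 32, A = 44.8 cm², y = 18.6 cm, Ī = 3 823 cm⁴.
Top flange: 27 × 2.6, A = 70.2 cm², y = 35.9 cm, Ī = 39.55 cm⁴.
By symmetry the centroid is at mid-height, ȳ = 18.6 cm.
Transfer each piece to the centroidal x-axis using Ī + A·d² with d = y − 18.6:
  bottom flange: d = -17.3 cm → contributes +21 050 cm⁴
  web: d = 0 cm → contributes +3 823 cm⁴
  top flange: d = 17.3 cm → contributes +21 050 cm⁴
Total I = 45 922 cm⁴.
Radius of gyration: k = √(I/A) = √(45 922 / 185.2) = 15.75 cm.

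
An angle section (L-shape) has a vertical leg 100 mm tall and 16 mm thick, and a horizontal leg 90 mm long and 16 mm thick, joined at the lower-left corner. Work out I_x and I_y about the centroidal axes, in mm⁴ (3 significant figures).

I_x ≈ 2.56 × 10⁶ mm⁴, I_y ≈ 1.95 × 10⁶ mm⁴

Decompose the section into non-overlapping parts with the origin at the bottom-left of its bounding rectangle.
Vertical leg: 16 × 100, A = 1 600 mm², y = 50 mm, Ī = 1 333 333 mm⁴.
Horizontal leg (remainder): 74 × 16, A = 1 184 mm², y = 8 mm, Ī = 25 259 mm⁴.
Centroid: ȳ = ΣA·y / ΣA = 32.138 mm.
Transfer each piece to the centroidal x-axis using Ī + A·d² with d = y − 32.138:
  vertical leg: d = 17.862 mm → contributes +1 843 819 mm⁴
  horizontal leg (remainder): d = -24.138 mm → contributes +715 104 mm⁴
Total I = 2 558 923 mm⁴.
For the y-axis: x̄ = 27.138 mm.
Repeating about the centroidal y-axis gives I_y = 1 952 363 mm⁴.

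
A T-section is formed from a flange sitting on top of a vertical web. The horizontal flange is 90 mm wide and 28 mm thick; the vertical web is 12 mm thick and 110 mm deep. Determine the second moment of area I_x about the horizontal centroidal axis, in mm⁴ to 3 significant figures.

I_x ≈ 5.62 × 10⁶ mm⁴

Split into non-overlapping primitives; take the origin at the lower-left of the bounding box.
Flange: 90 × 28, A = 2 520 mm², y = 124 mm, Ī = 164 640 mm⁴.
Web: 12 × 110, A = 1 320 mm², y = 55 mm, Ī = 1 331 000 mm⁴.
Centroid: ȳ = ΣA·y / ΣA = 100.28 mm.
Transfer each piece to the horizontal centroidal axis using Ī + A·d² with d = y − 100.28:
  flange: d = 23.719 mm → contributes +1 582 339 mm⁴
  web: d = -45.281 mm → contributes +4 037 517 mm⁴
Total I = 5 619 856 mm⁴.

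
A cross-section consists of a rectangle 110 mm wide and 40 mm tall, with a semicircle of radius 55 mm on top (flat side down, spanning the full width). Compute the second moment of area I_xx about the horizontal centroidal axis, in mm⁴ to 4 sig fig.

Break the section into simple shapes (no overlaps), measuring from the bottom-left corner of the bounding box.
Rectangular body: 110 × 40, A = 4 400 mm², y = 20 mm, Ī = 586 667 mm⁴.
Semicircular cap: semicircle r = 55, A = 4751.66 mm², y = 63.3427 mm, Ī = 1 004 345 mm⁴.
Centroid: ȳ = ΣA·y / ΣA = 42.5041 mm.
Transfer each piece to the horizontal centroidal axis using Ī + A·d² with d = y − 42.5041:
  rectangular body: d = -22.5041 mm → contributes +2 814 978 mm⁴
  semicircular cap: d = 20.8386 mm → contributes +3 067 745 mm⁴
Total I = 5 882 723 mm⁴.

I_xx ≈ 5.883 × 10⁶ mm⁴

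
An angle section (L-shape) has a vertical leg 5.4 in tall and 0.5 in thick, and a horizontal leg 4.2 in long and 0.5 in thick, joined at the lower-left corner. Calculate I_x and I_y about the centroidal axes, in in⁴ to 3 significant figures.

Treat the section as a set of non-overlapping primitives; coordinates are from the bounding-box lower-left.
Vertical leg: 0.5 × 5.4, A = 2.7 in², y = 2.7 in, Ī = 6.561 in⁴.
Horizontal leg (remainder): 3.7 × 0.5, A = 1.85 in², y = 0.25 in, Ī = 0.038542 in⁴.
Centroid: ȳ = ΣA·y / ΣA = 1.7038 in.
Transfer each piece to the centroidal x-axis using Ī + A·d² with d = y − 1.7038:
  vertical leg: d = 0.99615 in → contributes +9.2403 in⁴
  horizontal leg (remainder): d = -1.4538 in → contributes +3.9488 in⁴
Total I = 13.189 in⁴.
For the y-axis: x̄ = 1.1038 in.
Repeating about the centroidal y-axis gives I_y = 7.0081 in⁴.

I_x ≈ 13.2 in⁴, I_y ≈ 7.01 in⁴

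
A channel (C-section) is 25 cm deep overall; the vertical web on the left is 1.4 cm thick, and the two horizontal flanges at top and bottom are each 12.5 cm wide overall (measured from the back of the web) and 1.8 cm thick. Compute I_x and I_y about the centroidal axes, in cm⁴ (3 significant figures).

I_x ≈ 7210 cm⁴, I_y ≈ 1140 cm⁴

Decompose the section into non-overlapping parts with the origin at the bottom-left of its bounding rectangle.
Web: 1.4 × 25, A = 35 cm², y = 12.5 cm, Ī = 1822.9 cm⁴.
Top flange (beyond web): 11.1 × 1.8, A = 19.98 cm², y = 24.1 cm, Ī = 5.3946 cm⁴.
Bottom flange (beyond web): 11.1 × 1.8, A = 19.98 cm², y = 0.9 cm, Ī = 5.3946 cm⁴.
By symmetry the centroid is at mid-height, ȳ = 12.5 cm.
Transfer each piece to the centroidal x-axis using Ī + A·d² with d = y − 12.5:
  web: d = 0 cm → contributes +1822.9 cm⁴
  top flange (beyond web): d = 11.6 cm → contributes +2693.9 cm⁴
  bottom flange (beyond web): d = -11.6 cm → contributes +2693.9 cm⁴
Total I = 7210.7 cm⁴.
For the y-axis: x̄ = 4.0318 cm.
Repeating about the centroidal y-axis gives I_y = 1144.8 cm⁴.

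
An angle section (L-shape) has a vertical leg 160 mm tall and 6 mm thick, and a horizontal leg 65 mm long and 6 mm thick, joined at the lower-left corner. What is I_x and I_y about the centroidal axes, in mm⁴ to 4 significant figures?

I_x ≈ 3.582 × 10⁶ mm⁴, I_y ≈ 3.787 × 10⁵ mm⁴

Treat the section as a set of non-overlapping primitives; coordinates are from the bounding-box lower-left.
Vertical leg: 6 × 160, A = 960 mm², y = 80 mm, Ī = 2 048 000 mm⁴.
Horizontal leg (remainder): 59 × 6, A = 354 mm², y = 3 mm, Ī = 1 062 mm⁴.
Centroid: ȳ = ΣA·y / ΣA = 59.2557 mm.
Transfer each piece to the centroidal x-axis using Ī + A·d² with d = y − 59.2557:
  vertical leg: d = 20.7443 mm → contributes +2 461 113 mm⁴
  horizontal leg (remainder): d = -56.2557 mm → contributes +1 121 367 mm⁴
Total I = 3 582 480 mm⁴.
For the y-axis: x̄ = 11.7557 mm.
Repeating about the centroidal y-axis gives I_y = 378 748 mm⁴.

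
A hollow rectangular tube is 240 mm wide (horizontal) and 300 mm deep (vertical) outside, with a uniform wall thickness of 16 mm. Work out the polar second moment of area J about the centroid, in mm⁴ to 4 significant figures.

Split into non-overlapping primitives; take the origin at the lower-left of the bounding box.
Outer rectangle: 240 × 300, A = 72 000 mm², y = 150 mm, Ī = 540 000 000 mm⁴.
Inner void (subtracted): 208 × 268, A = 55 744 mm², y = 150 mm, Ī = 333 646 421 mm⁴.
By symmetry the centroid is at mid-height, ȳ = 150 mm.
All pieces are centred on the centroidal x-axis, so I = ΣĪ (holes subtracted) = 206 353 579 mm⁴.
Repeating about the centroidal y-axis gives I_y = 144 624 299 mm⁴.
Polar second moment: J = I_x + I_y = 350 977 877 mm⁴.

J ≈ 3.510 × 10⁸ mm⁴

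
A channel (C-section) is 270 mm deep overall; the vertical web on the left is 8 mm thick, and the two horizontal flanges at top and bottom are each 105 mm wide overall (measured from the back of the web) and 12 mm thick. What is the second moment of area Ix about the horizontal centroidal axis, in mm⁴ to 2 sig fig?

Split into non-overlapping primitives; take the origin at the lower-left of the bounding box.
Web: 8 × 270, A = 2 160 mm², y = 135 mm, Ī = 13 122 000 mm⁴.
Top flange (beyond web): 97 × 12, A = 1 164 mm², y = 264 mm, Ī = 13 968 mm⁴.
Bottom flange (beyond web): 97 × 12, A = 1 164 mm², y = 6 mm, Ī = 13 968 mm⁴.
By symmetry the centroid is at mid-height, ȳ = 135 mm.
Transfer each piece to the horizontal centroidal axis using Ī + A·d² with d = y − 135:
  web: d = 0 mm → contributes +13 122 000 mm⁴
  top flange (beyond web): d = 129 mm → contributes +19 384 092 mm⁴
  bottom flange (beyond web): d = -129 mm → contributes +19 384 092 mm⁴
Total I = 51 890 184 mm⁴.

Ix ≈ 5.2 × 10⁷ mm⁴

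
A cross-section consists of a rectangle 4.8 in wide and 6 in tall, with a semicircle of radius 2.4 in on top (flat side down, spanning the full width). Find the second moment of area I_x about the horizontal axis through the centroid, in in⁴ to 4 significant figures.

I_x ≈ 201.2 in⁴

Decompose the section into non-overlapping parts with the origin at the bottom-left of its bounding rectangle.
Rectangular body: 4.8 × 6, A = 28.8 in², y = 3 in, Ī = 86.4 in⁴.
Semicircular cap: semicircle r = 2.4, A = 9.04779 in², y = 7.01859 in, Ī = 3.64147 in⁴.
Centroid: ȳ = ΣA·y / ΣA = 3.96067 in.
Transfer each piece to the horizontal axis through the centroid using Ī + A·d² with d = y − 3.96067:
  rectangular body: d = -0.960673 in → contributes +112.979 in⁴
  semicircular cap: d = 3.05792 in → contributes +88.2461 in⁴
Total I = 201.225 in⁴.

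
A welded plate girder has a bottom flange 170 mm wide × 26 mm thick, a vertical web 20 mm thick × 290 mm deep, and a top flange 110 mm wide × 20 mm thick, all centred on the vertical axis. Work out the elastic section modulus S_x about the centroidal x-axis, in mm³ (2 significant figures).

S_x ≈ 1.0 × 10⁶ mm³

Decompose the section into non-overlapping parts with the origin at the bottom-left of its bounding rectangle.
Bottom plate: 170 × 26, A = 4 420 mm², y = 13 mm, Ī = 248 993 mm⁴.
Web plate: 20 × 290, A = 5 800 mm², y = 171 mm, Ī = 40 648 333 mm⁴.
Top plate: 110 × 20, A = 2 200 mm², y = 326 mm, Ī = 73 333 mm⁴.
Centroid: ȳ = ΣA·y / ΣA = 142.2 mm.
Transfer each piece to the centroidal x-axis using Ī + A·d² with d = y − 142.2:
  bottom plate: d = -129.2 mm → contributes +74 061 364 mm⁴
  web plate: d = 28.77 mm → contributes +45 450 052 mm⁴
  top plate: d = 183.8 mm → contributes +74 372 825 mm⁴
Total I = 193 884 240 mm⁴.
Extreme fibre distance c = 193.8 mm; S = I/c = 1 000 574 mm³.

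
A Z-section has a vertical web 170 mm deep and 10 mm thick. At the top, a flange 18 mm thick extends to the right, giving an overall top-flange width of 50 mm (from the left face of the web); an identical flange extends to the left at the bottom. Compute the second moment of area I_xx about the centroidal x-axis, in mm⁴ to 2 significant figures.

Decompose the section into non-overlapping parts with the origin at the bottom-left of its bounding rectangle.
Web: 10 × 170, A = 1 700 mm², y = 85 mm, Ī = 4 094 167 mm⁴.
Top flange (beyond web): 40 × 18, A = 720 mm², y = 161 mm, Ī = 19 440 mm⁴.
Bottom flange (beyond web): 40 × 18, A = 720 mm², y = 9 mm, Ī = 19 440 mm⁴.
Centroid: ȳ = ΣA·y / ΣA = 85 mm.
Transfer each piece to the centroidal x-axis using Ī + A·d² with d = y − 85:
  web: d = 0 mm → contributes +4 094 167 mm⁴
  top flange (beyond web): d = 76 mm → contributes +4 178 160 mm⁴
  bottom flange (beyond web): d = -76 mm → contributes +4 178 160 mm⁴
Total I = 12 450 487 mm⁴.

I_xx ≈ 1.2 × 10⁷ mm⁴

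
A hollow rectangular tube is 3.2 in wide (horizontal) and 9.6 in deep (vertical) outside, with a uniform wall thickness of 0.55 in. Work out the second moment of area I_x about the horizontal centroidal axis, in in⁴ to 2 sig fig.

I_x ≈ 130 in⁴

Split into non-overlapping primitives; take the origin at the lower-left of the bounding box.
Outer rectangle: 3.2 × 9.6, A = 30.72 in², y = 4.8 in, Ī = 235.9 in⁴.
Inner void (subtracted): 2.1 × 8.5, A = 17.85 in², y = 4.8 in, Ī = 107.5 in⁴.
By symmetry the centroid is at mid-height, ȳ = 4.8 in.
All pieces are centred on the horizontal centroidal axis, so I = ΣĪ (holes subtracted) = 128.5 in⁴.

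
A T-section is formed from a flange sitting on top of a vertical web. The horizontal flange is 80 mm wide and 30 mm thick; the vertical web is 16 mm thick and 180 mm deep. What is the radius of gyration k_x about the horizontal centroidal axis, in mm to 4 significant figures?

k_x ≈ 65.12 mm

Split into non-overlapping primitives; take the origin at the lower-left of the bounding box.
Flange: 80 × 30, A = 2 400 mm², y = 195 mm, Ī = 180 000 mm⁴.
Web: 16 × 180, A = 2 880 mm², y = 90 mm, Ī = 7 776 000 mm⁴.
Centroid: ȳ = ΣA·y / ΣA = 137.727 mm.
Transfer each piece to the horizontal centroidal axis using Ī + A·d² with d = y − 137.727:
  flange: d = 57.2727 mm → contributes +8 052 397 mm⁴
  web: d = -47.7273 mm → contributes +14 336 331 mm⁴
Total I = 22 388 727 mm⁴.
Radius of gyration: k = √(I/A) = √(22 388 727 / 5 280) = 65.1175 mm.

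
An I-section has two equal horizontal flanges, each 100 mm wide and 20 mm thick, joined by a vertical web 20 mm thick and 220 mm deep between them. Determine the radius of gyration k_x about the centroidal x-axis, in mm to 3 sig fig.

Decompose the section into non-overlapping parts with the origin at the bottom-left of its bounding rectangle.
Bottom flange: 100 × 20, A = 2 000 mm², y = 10 mm, Ī = 66 667 mm⁴.
Web: 20 × 220, A = 4 400 mm², y = 130 mm, Ī = 17 746 667 mm⁴.
Top flange: 100 × 20, A = 2 000 mm², y = 250 mm, Ī = 66 667 mm⁴.
By symmetry the centroid is at mid-height, ȳ = 130 mm.
Transfer each piece to the centroidal x-axis using Ī + A·d² with d = y − 130:
  bottom flange: d = -120 mm → contributes +28 866 667 mm⁴
  web: d = 0 mm → contributes +17 746 667 mm⁴
  top flange: d = 120 mm → contributes +28 866 667 mm⁴
Total I = 75 480 000 mm⁴.
Radius of gyration: k = √(I/A) = √(75 480 000 / 8 400) = 94.793 mm.

k_x ≈ 94.8 mm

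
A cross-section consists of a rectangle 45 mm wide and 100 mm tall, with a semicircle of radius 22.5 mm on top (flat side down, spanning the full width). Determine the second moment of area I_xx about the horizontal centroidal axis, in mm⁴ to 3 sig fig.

Decompose the section into non-overlapping parts with the origin at the bottom-left of its bounding rectangle.
Rectangular body: 45 × 100, A = 4 500 mm², y = 50 mm, Ī = 3 750 000 mm⁴.
Semicircular cap: semicircle r = 22.5, A = 795.22 mm², y = 109.55 mm, Ī = 28 130 mm⁴.
Centroid: ȳ = ΣA·y / ΣA = 58.943 mm.
Transfer each piece to the horizontal centroidal axis using Ī + A·d² with d = y − 58.943:
  rectangular body: d = -8.9429 mm → contributes +4 109 889 mm⁴
  semicircular cap: d = 50.606 mm → contributes +2 064 683 mm⁴
Total I = 6 174 572 mm⁴.

I_xx ≈ 6.17 × 10⁶ mm⁴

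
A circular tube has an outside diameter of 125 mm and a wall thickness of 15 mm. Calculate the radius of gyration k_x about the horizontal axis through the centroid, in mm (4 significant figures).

k_x ≈ 39.25 mm

Split into non-overlapping primitives; take the origin at the lower-left of the bounding box.
Outer circle: ⌀125, A = 12271.8 mm², y = 62.5 mm, Ī = 11 984 225 mm⁴.
Bore (subtracted): ⌀95, A = 7088.22 mm², y = 62.5 mm, Ī = 3 998 198 mm⁴.
By symmetry the centroid is at mid-height, ȳ = 62.5 mm.
All pieces are centred on the horizontal axis through the centroid, so I = ΣĪ (holes subtracted) = 7 986 027 mm⁴.
Radius of gyration: k = √(I/A) = √(7 986 027 / 5183.63) = 39.2508 mm.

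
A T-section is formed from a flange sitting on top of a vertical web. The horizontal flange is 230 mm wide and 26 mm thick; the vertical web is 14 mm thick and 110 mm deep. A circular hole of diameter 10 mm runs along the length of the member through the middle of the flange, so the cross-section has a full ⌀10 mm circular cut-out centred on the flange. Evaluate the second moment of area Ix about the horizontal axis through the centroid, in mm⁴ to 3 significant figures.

Split into non-overlapping primitives; take the origin at the lower-left of the bounding box.
Flange: 230 × 26, A = 5 980 mm², y = 123 mm, Ī = 336 873 mm⁴.
Web: 14 × 110, A = 1 540 mm², y = 55 mm, Ī = 1 552 833 mm⁴.
Hole (subtracted): ⌀10, A = 78.54 mm², y = 123 mm, Ī = 490.87 mm⁴.
Centroid: ȳ = ΣA·y / ΣA = 108.93 mm.
Transfer each piece to the horizontal axis through the centroid using Ī + A·d² with d = y − 108.93:
  flange: d = 14.073 mm → contributes +1 521 125 mm⁴
  web: d = -53.927 mm → contributes +6 031 422 mm⁴
  hole: d = 14.073 mm → contributes −16 045 mm⁴
Total I = 7 536 503 mm⁴.

Ix ≈ 7.54 × 10⁶ mm⁴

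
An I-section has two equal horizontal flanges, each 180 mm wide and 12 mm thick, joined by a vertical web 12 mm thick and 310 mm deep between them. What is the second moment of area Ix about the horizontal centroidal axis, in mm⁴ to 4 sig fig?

Treat the section as a set of non-overlapping primitives; coordinates are from the bounding-box lower-left.
Bottom flange: 180 × 12, A = 2 160 mm², y = 6 mm, Ī = 25 920 mm⁴.
Web: 12 × 310, A = 3 720 mm², y = 167 mm, Ī = 29 791 000 mm⁴.
Top flange: 180 × 12, A = 2 160 mm², y = 328 mm, Ī = 25 920 mm⁴.
By symmetry the centroid is at mid-height, ȳ = 167 mm.
Transfer each piece to the horizontal centroidal axis using Ī + A·d² with d = y − 167:
  bottom flange: d = -161 mm → contributes +56 015 280 mm⁴
  web: d = 0 mm → contributes +29 791 000 mm⁴
  top flange: d = 161 mm → contributes +56 015 280 mm⁴
Total I = 141 821 560 mm⁴.

Ix ≈ 1.418 × 10⁸ mm⁴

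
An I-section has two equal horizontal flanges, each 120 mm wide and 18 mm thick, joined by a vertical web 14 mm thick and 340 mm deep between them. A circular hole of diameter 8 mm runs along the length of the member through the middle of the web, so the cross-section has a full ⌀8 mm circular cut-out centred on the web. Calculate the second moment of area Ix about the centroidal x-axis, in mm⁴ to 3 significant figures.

Split into non-overlapping primitives; take the origin at the lower-left of the bounding box.
Bottom flange: 120 × 18, A = 2 160 mm², y = 9 mm, Ī = 58 320 mm⁴.
Web: 14 × 340, A = 4 760 mm², y = 188 mm, Ī = 45 854 667 mm⁴.
Top flange: 120 × 18, A = 2 160 mm², y = 367 mm, Ī = 58 320 mm⁴.
Hole (subtracted): ⌀8, A = 50.265 mm², y = 188 mm, Ī = 201.06 mm⁴.
By symmetry the centroid is at mid-height, ȳ = 188 mm.
Transfer each piece to the centroidal x-axis using Ī + A·d² with d = y − 188:
  bottom flange: d = -179 mm → contributes +69 266 880 mm⁴
  web: d = 0 mm → contributes +45 854 667 mm⁴
  top flange: d = 179 mm → contributes +69 266 880 mm⁴
  hole: d = 0 mm → contributes −201.06 mm⁴
Total I = 184 388 226 mm⁴.

Ix ≈ 1.84 × 10⁸ mm⁴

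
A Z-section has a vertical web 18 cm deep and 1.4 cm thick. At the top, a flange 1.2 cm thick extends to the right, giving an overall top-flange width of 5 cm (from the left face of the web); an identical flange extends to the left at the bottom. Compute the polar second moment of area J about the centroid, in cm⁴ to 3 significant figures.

J ≈ 1360 cm⁴

Break the section into simple shapes (no overlaps), measuring from the bottom-left corner of the bounding box.
Web: 1.4 × 18, A = 25.2 cm², y = 9 cm, Ī = 680.4 cm⁴.
Top flange (beyond web): 3.6 × 1.2, A = 4.32 cm², y = 17.4 cm, Ī = 0.5184 cm⁴.
Bottom flange (beyond web): 3.6 × 1.2, A = 4.32 cm², y = 0.6 cm, Ī = 0.5184 cm⁴.
Centroid: ȳ = ΣA·y / ΣA = 9 cm.
Transfer each piece to the centroidal x-axis using Ī + A·d² with d = y − 9:
  web: d = 0 cm → contributes +680.4 cm⁴
  top flange (beyond web): d = 8.4 cm → contributes +305.34 cm⁴
  bottom flange (beyond web): d = -8.4 cm → contributes +305.34 cm⁴
Total I = 1291.1 cm⁴.
For the y-axis: x̄ = 4.3 cm.
Repeating about the centroidal y-axis gives I_y = 67.447 cm⁴.
Polar second moment: J = I_x + I_y = 1358.5 cm⁴.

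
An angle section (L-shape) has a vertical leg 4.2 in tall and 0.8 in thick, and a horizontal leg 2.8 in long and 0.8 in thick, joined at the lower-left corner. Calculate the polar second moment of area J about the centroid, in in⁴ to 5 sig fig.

J ≈ 10.994 in⁴

Decompose the section into non-overlapping parts with the origin at the bottom-left of its bounding rectangle.
Vertical leg: 0.8 × 4.2, A = 3.36 in², y = 2.1 in, Ī = 4.9392 in⁴.
Horizontal leg (remainder): 2 × 0.8, A = 1.6 in², y = 0.4 in, Ī = 0.08533333 in⁴.
Centroid: ȳ = ΣA·y / ΣA = 1.551613 in.
Transfer each piece to the centroidal x-axis using Ī + A·d² with d = y − 1.551613:
  vertical leg: d = 0.5483871 in → contributes +5.949647 in⁴
  horizontal leg (remainder): d = -1.151613 in → contributes +2.207273 in⁴
Total I = 8.15692 in⁴.
For the y-axis: x̄ = 0.8516129 in.
Repeating about the centroidal y-axis gives I_y = 2.83692 in⁴.
Polar second moment: J = I_x + I_y = 10.99384 in⁴.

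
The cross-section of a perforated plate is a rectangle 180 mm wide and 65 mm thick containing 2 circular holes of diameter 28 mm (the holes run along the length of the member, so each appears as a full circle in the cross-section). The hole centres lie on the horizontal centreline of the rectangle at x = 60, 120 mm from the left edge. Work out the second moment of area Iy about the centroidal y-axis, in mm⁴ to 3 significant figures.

Split into non-overlapping primitives; take the origin at the lower-left of the bounding box.
Plate: 180 × 65, A = 11 700 mm², x = 90 mm, Ī = 31 590 000 mm⁴.
Hole 1 (subtracted): ⌀28, A = 615.75 mm², x = 60 mm, Ī = 30 172 mm⁴.
Hole 2 (subtracted): ⌀28, A = 615.75 mm², x = 120 mm, Ī = 30 172 mm⁴.
By symmetry the centroid is at mid-width, x̄ = 90 mm.
Transfer each piece to the centroidal y-axis using Ī + A·d² with d = x − 90:
  plate: d = 0 mm → contributes +31 590 000 mm⁴
  hole 1: d = -30 mm → contributes −584 349 mm⁴
  hole 2: d = 30 mm → contributes −584 349 mm⁴
Total I = 30 421 302 mm⁴.

Iy ≈ 3.04 × 10⁷ mm⁴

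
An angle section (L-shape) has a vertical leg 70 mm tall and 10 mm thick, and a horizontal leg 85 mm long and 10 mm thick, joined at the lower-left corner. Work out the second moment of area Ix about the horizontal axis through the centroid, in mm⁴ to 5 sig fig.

Ix ≈ 6.1795 × 10⁵ mm⁴

Split into non-overlapping primitives; take the origin at the lower-left of the bounding box.
Vertical leg: 10 × 70, A = 700 mm², y = 35 mm, Ī = 285833.3 mm⁴.
Horizontal leg (remainder): 75 × 10, A = 750 mm², y = 5 mm, Ī = 6 250 mm⁴.
Centroid: ȳ = ΣA·y / ΣA = 19.48276 mm.
Transfer each piece to the horizontal axis through the centroid using Ī + A·d² with d = y − 19.48276:
  vertical leg: d = 15.51724 mm → contributes +454382.7 mm⁴
  horizontal leg (remainder): d = -14.48276 mm → contributes +163562.7 mm⁴
Total I = 617945.4 mm⁴.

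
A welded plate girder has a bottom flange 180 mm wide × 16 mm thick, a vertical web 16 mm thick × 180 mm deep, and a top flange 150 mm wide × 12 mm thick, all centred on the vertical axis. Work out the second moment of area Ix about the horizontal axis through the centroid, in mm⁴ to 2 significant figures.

Decompose the section into non-overlapping parts with the origin at the bottom-left of its bounding rectangle.
Bottom plate: 180 × 16, A = 2 880 mm², y = 8 mm, Ī = 61 440 mm⁴.
Web plate: 16 × 180, A = 2 880 mm², y = 106 mm, Ī = 7 776 000 mm⁴.
Top plate: 150 × 12, A = 1 800 mm², y = 202 mm, Ī = 21 600 mm⁴.
Centroid: ȳ = ΣA·y / ΣA = 91.52 mm.
Transfer each piece to the horizontal axis through the centroid using Ī + A·d² with d = y − 91.52:
  bottom plate: d = -83.52 mm → contributes +20 152 973 mm⁴
  web plate: d = 14.48 mm → contributes +8 379 533 mm⁴
  top plate: d = 110.5 mm → contributes +21 990 580 mm⁴
Total I = 50 523 086 mm⁴.

Ix ≈ 5.1 × 10⁷ mm⁴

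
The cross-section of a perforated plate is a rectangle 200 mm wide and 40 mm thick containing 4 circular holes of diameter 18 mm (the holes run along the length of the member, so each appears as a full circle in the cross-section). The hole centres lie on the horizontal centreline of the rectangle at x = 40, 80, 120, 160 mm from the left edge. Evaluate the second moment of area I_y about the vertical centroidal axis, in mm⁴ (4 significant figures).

Break the section into simple shapes (no overlaps), measuring from the bottom-left corner of the bounding box.
Plate: 200 × 40, A = 8 000 mm², x = 100 mm, Ī = 26 666 667 mm⁴.
Hole 1 (subtracted): ⌀18, A = 254.469 mm², x = 40 mm, Ī = 5 153 mm⁴.
Hole 2 (subtracted): ⌀18, A = 254.469 mm², x = 80 mm, Ī = 5 153 mm⁴.
Hole 3 (subtracted): ⌀18, A = 254.469 mm², x = 120 mm, Ī = 5 153 mm⁴.
Hole 4 (subtracted): ⌀18, A = 254.469 mm², x = 160 mm, Ī = 5 153 mm⁴.
By symmetry the centroid is at mid-width, x̄ = 100 mm.
Transfer each piece to the vertical centroidal axis using Ī + A·d² with d = x − 100:
  plate: d = 0 mm → contributes +26 666 667 mm⁴
  hole 1: d = -60 mm → contributes −921 241 mm⁴
  hole 2: d = -20 mm → contributes −106 941 mm⁴
  hole 3: d = 20 mm → contributes −106 941 mm⁴
  hole 4: d = 60 mm → contributes −921 241 mm⁴
Total I = 24 610 303 mm⁴.

I_y ≈ 2.461 × 10⁷ mm⁴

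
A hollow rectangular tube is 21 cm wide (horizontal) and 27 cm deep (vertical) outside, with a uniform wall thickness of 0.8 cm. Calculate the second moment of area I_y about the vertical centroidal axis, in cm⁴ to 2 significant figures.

Break the section into simple shapes (no overlaps), measuring from the bottom-left corner of the bounding box.
Outer rectangle: 21 × 27, A = 567 cm², x = 10.5 cm, Ī = 20 837 cm⁴.
Inner void (subtracted): 19.4 × 25.4, A = 492.8 cm², x = 10.5 cm, Ī = 15 455 cm⁴.
By symmetry the centroid is at mid-width, x̄ = 10.5 cm.
All pieces are centred on the vertical centroidal axis, so I = ΣĪ (holes subtracted) = 5 383 cm⁴.

I_y ≈ 5400 cm⁴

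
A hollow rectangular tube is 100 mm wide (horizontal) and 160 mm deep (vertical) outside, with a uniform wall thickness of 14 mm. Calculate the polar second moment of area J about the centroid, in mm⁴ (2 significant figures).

Decompose the section into non-overlapping parts with the origin at the bottom-left of its bounding rectangle.
Outer rectangle: 100 × 160, A = 16 000 mm², y = 80 mm, Ī = 34 133 333 mm⁴.
Inner void (subtracted): 72 × 132, A = 9 504 mm², y = 80 mm, Ī = 13 799 808 mm⁴.
By symmetry the centroid is at mid-height, ȳ = 80 mm.
All pieces are centred on the centroidal x-axis, so I = ΣĪ (holes subtracted) = 20 333 525 mm⁴.
Repeating about the centroidal y-axis gives I_y = 9 227 605 mm⁴.
Polar second moment: J = I_x + I_y = 29 561 131 mm⁴.

J ≈ 3.0 × 10⁷ mm⁴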